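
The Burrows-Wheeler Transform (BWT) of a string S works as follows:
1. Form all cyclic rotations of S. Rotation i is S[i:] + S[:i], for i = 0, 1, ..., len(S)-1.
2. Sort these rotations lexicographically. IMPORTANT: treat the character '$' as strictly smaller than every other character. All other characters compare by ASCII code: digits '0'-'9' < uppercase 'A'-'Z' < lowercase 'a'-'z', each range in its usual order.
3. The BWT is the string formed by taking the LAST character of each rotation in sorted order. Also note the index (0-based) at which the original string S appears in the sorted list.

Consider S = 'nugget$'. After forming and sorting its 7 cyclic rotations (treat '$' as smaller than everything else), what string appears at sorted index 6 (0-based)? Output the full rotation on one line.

Answer: ugget$n

Derivation:
All 7 rotations (rotation i = S[i:]+S[:i]):
  rot[0] = nugget$
  rot[1] = ugget$n
  rot[2] = gget$nu
  rot[3] = get$nug
  rot[4] = et$nugg
  rot[5] = t$nugge
  rot[6] = $nugget
Sorted (with $ < everything):
  sorted[0] = $nugget
  sorted[1] = et$nugg
  sorted[2] = get$nug
  sorted[3] = gget$nu
  sorted[4] = nugget$
  sorted[5] = t$nugge
  sorted[6] = ugget$n
sorted[6] = ugget$n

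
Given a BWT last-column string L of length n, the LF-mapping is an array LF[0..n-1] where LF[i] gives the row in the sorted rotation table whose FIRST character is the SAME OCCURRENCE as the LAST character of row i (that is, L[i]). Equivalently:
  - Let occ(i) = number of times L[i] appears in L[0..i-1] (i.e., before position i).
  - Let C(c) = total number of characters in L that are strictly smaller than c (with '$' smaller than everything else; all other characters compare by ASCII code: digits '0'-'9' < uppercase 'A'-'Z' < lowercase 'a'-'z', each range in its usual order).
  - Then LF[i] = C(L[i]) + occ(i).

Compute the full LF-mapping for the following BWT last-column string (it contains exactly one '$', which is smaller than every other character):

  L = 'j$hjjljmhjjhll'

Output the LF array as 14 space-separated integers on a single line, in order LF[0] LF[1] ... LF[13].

Char counts: '$':1, 'h':3, 'j':6, 'l':3, 'm':1
C (first-col start): C('$')=0, C('h')=1, C('j')=4, C('l')=10, C('m')=13
L[0]='j': occ=0, LF[0]=C('j')+0=4+0=4
L[1]='$': occ=0, LF[1]=C('$')+0=0+0=0
L[2]='h': occ=0, LF[2]=C('h')+0=1+0=1
L[3]='j': occ=1, LF[3]=C('j')+1=4+1=5
L[4]='j': occ=2, LF[4]=C('j')+2=4+2=6
L[5]='l': occ=0, LF[5]=C('l')+0=10+0=10
L[6]='j': occ=3, LF[6]=C('j')+3=4+3=7
L[7]='m': occ=0, LF[7]=C('m')+0=13+0=13
L[8]='h': occ=1, LF[8]=C('h')+1=1+1=2
L[9]='j': occ=4, LF[9]=C('j')+4=4+4=8
L[10]='j': occ=5, LF[10]=C('j')+5=4+5=9
L[11]='h': occ=2, LF[11]=C('h')+2=1+2=3
L[12]='l': occ=1, LF[12]=C('l')+1=10+1=11
L[13]='l': occ=2, LF[13]=C('l')+2=10+2=12

Answer: 4 0 1 5 6 10 7 13 2 8 9 3 11 12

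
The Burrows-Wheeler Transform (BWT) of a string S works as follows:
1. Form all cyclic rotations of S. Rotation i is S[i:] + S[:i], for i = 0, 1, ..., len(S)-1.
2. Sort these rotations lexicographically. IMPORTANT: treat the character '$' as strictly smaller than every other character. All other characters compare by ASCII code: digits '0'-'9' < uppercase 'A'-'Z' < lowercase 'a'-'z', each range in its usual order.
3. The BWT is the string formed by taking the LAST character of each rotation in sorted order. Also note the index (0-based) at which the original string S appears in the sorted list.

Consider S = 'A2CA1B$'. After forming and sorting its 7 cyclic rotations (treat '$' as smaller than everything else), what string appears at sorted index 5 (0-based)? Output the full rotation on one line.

Answer: B$A2CA1

Derivation:
All 7 rotations (rotation i = S[i:]+S[:i]):
  rot[0] = A2CA1B$
  rot[1] = 2CA1B$A
  rot[2] = CA1B$A2
  rot[3] = A1B$A2C
  rot[4] = 1B$A2CA
  rot[5] = B$A2CA1
  rot[6] = $A2CA1B
Sorted (with $ < everything):
  sorted[0] = $A2CA1B
  sorted[1] = 1B$A2CA
  sorted[2] = 2CA1B$A
  sorted[3] = A1B$A2C
  sorted[4] = A2CA1B$
  sorted[5] = B$A2CA1
  sorted[6] = CA1B$A2
sorted[5] = B$A2CA1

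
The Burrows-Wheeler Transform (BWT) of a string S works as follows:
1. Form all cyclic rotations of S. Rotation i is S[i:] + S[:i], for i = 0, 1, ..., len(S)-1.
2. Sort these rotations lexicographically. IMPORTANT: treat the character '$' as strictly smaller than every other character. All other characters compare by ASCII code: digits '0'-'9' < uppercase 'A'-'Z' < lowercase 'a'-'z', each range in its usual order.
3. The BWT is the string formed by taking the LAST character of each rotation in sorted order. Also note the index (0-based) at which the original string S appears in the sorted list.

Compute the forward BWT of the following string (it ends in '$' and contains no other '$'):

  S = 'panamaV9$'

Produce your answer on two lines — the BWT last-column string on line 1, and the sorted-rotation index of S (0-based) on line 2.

All 9 rotations (rotation i = S[i:]+S[:i]):
  rot[0] = panamaV9$
  rot[1] = anamaV9$p
  rot[2] = namaV9$pa
  rot[3] = amaV9$pan
  rot[4] = maV9$pana
  rot[5] = aV9$panam
  rot[6] = V9$panama
  rot[7] = 9$panamaV
  rot[8] = $panamaV9
Sorted (with $ < everything):
  sorted[0] = $panamaV9  (last char: '9')
  sorted[1] = 9$panamaV  (last char: 'V')
  sorted[2] = V9$panama  (last char: 'a')
  sorted[3] = aV9$panam  (last char: 'm')
  sorted[4] = amaV9$pan  (last char: 'n')
  sorted[5] = anamaV9$p  (last char: 'p')
  sorted[6] = maV9$pana  (last char: 'a')
  sorted[7] = namaV9$pa  (last char: 'a')
  sorted[8] = panamaV9$  (last char: '$')
Last column: 9Vamnpaa$
Original string S is at sorted index 8

Answer: 9Vamnpaa$
8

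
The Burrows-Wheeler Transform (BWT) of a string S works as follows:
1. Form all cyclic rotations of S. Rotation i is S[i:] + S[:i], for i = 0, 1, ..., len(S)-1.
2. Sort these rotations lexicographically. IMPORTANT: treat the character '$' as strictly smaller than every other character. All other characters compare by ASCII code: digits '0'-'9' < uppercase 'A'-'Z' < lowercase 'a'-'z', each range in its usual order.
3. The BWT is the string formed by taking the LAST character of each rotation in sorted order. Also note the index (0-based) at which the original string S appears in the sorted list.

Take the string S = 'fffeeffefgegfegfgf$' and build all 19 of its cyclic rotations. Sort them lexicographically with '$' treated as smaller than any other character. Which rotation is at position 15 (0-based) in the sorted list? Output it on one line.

All 19 rotations (rotation i = S[i:]+S[:i]):
  rot[0] = fffeeffefgegfegfgf$
  rot[1] = ffeeffefgegfegfgf$f
  rot[2] = feeffefgegfegfgf$ff
  rot[3] = eeffefgegfegfgf$fff
  rot[4] = effefgegfegfgf$fffe
  rot[5] = ffefgegfegfgf$fffee
  rot[6] = fefgegfegfgf$fffeef
  rot[7] = efgegfegfgf$fffeeff
  rot[8] = fgegfegfgf$fffeeffe
  rot[9] = gegfegfgf$fffeeffef
  rot[10] = egfegfgf$fffeeffefg
  rot[11] = gfegfgf$fffeeffefge
  rot[12] = fegfgf$fffeeffefgeg
  rot[13] = egfgf$fffeeffefgegf
  rot[14] = gfgf$fffeeffefgegfe
  rot[15] = fgf$fffeeffefgegfeg
  rot[16] = gf$fffeeffefgegfegf
  rot[17] = f$fffeeffefgegfegfg
  rot[18] = $fffeeffefgegfegfgf
Sorted (with $ < everything):
  sorted[0] = $fffeeffefgegfegfgf
  sorted[1] = eeffefgegfegfgf$fff
  sorted[2] = effefgegfegfgf$fffe
  sorted[3] = efgegfegfgf$fffeeff
  sorted[4] = egfegfgf$fffeeffefg
  sorted[5] = egfgf$fffeeffefgegf
  sorted[6] = f$fffeeffefgegfegfg
  sorted[7] = feeffefgegfegfgf$ff
  sorted[8] = fefgegfegfgf$fffeef
  sorted[9] = fegfgf$fffeeffefgeg
  sorted[10] = ffeeffefgegfegfgf$f
  sorted[11] = ffefgegfegfgf$fffee
  sorted[12] = fffeeffefgegfegfgf$
  sorted[13] = fgegfegfgf$fffeeffe
  sorted[14] = fgf$fffeeffefgegfeg
  sorted[15] = gegfegfgf$fffeeffef
  sorted[16] = gf$fffeeffefgegfegf
  sorted[17] = gfegfgf$fffeeffefge
  sorted[18] = gfgf$fffeeffefgegfe
sorted[15] = gegfegfgf$fffeeffef

Answer: gegfegfgf$fffeeffef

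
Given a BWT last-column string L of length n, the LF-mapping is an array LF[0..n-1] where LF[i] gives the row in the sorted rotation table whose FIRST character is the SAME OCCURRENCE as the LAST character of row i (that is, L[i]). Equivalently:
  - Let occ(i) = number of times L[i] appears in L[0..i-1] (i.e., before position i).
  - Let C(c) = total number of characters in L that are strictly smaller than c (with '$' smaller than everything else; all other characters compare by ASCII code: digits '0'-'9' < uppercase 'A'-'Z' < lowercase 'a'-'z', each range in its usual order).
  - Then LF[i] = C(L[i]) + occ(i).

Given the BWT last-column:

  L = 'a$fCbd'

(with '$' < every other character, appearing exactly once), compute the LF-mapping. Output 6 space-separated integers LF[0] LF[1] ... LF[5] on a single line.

Char counts: '$':1, 'C':1, 'a':1, 'b':1, 'd':1, 'f':1
C (first-col start): C('$')=0, C('C')=1, C('a')=2, C('b')=3, C('d')=4, C('f')=5
L[0]='a': occ=0, LF[0]=C('a')+0=2+0=2
L[1]='$': occ=0, LF[1]=C('$')+0=0+0=0
L[2]='f': occ=0, LF[2]=C('f')+0=5+0=5
L[3]='C': occ=0, LF[3]=C('C')+0=1+0=1
L[4]='b': occ=0, LF[4]=C('b')+0=3+0=3
L[5]='d': occ=0, LF[5]=C('d')+0=4+0=4

Answer: 2 0 5 1 3 4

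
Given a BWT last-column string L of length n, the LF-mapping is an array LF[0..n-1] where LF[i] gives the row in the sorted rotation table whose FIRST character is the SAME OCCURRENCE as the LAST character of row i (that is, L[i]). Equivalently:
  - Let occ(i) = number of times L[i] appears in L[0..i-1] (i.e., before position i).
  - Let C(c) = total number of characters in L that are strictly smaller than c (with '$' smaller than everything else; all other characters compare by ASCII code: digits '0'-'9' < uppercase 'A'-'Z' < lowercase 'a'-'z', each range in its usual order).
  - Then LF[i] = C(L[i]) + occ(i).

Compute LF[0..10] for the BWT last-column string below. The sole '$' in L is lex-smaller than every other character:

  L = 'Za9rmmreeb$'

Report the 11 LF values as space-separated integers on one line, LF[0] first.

Char counts: '$':1, '9':1, 'Z':1, 'a':1, 'b':1, 'e':2, 'm':2, 'r':2
C (first-col start): C('$')=0, C('9')=1, C('Z')=2, C('a')=3, C('b')=4, C('e')=5, C('m')=7, C('r')=9
L[0]='Z': occ=0, LF[0]=C('Z')+0=2+0=2
L[1]='a': occ=0, LF[1]=C('a')+0=3+0=3
L[2]='9': occ=0, LF[2]=C('9')+0=1+0=1
L[3]='r': occ=0, LF[3]=C('r')+0=9+0=9
L[4]='m': occ=0, LF[4]=C('m')+0=7+0=7
L[5]='m': occ=1, LF[5]=C('m')+1=7+1=8
L[6]='r': occ=1, LF[6]=C('r')+1=9+1=10
L[7]='e': occ=0, LF[7]=C('e')+0=5+0=5
L[8]='e': occ=1, LF[8]=C('e')+1=5+1=6
L[9]='b': occ=0, LF[9]=C('b')+0=4+0=4
L[10]='$': occ=0, LF[10]=C('$')+0=0+0=0

Answer: 2 3 1 9 7 8 10 5 6 4 0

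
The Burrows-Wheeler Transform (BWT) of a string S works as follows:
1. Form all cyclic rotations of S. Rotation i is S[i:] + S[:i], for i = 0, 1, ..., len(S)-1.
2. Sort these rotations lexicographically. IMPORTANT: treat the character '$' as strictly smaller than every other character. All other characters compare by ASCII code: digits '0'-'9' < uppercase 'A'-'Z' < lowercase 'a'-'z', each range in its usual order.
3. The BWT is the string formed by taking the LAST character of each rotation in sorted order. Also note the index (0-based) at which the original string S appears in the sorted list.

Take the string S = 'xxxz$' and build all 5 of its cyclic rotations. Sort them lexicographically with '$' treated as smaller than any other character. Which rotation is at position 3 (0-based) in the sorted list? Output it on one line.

Answer: xz$xx

Derivation:
All 5 rotations (rotation i = S[i:]+S[:i]):
  rot[0] = xxxz$
  rot[1] = xxz$x
  rot[2] = xz$xx
  rot[3] = z$xxx
  rot[4] = $xxxz
Sorted (with $ < everything):
  sorted[0] = $xxxz
  sorted[1] = xxxz$
  sorted[2] = xxz$x
  sorted[3] = xz$xx
  sorted[4] = z$xxx
sorted[3] = xz$xx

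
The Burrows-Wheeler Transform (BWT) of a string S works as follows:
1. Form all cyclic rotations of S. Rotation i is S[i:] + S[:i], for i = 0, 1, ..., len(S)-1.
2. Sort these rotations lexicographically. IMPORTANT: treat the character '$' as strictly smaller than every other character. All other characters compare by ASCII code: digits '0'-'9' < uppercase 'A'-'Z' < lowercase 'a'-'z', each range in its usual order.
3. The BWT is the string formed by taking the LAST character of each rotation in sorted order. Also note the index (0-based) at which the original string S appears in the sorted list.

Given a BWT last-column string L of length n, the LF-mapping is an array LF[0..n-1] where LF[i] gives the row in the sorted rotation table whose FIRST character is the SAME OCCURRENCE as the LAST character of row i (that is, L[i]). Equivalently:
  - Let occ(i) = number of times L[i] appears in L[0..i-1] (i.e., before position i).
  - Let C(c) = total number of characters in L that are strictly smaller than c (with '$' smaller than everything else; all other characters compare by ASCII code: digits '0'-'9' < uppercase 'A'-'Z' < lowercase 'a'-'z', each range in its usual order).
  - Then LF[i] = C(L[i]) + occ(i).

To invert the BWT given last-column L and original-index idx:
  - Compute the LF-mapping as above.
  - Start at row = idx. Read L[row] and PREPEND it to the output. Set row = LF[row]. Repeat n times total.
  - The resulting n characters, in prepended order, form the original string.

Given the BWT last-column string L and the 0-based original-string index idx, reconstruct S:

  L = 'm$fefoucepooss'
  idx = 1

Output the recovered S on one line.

LF mapping: 6 0 4 2 5 7 13 1 3 10 8 9 11 12
Walk LF starting at row 1, prepending L[row]:
  step 1: row=1, L[1]='$', prepend. Next row=LF[1]=0
  step 2: row=0, L[0]='m', prepend. Next row=LF[0]=6
  step 3: row=6, L[6]='u', prepend. Next row=LF[6]=13
  step 4: row=13, L[13]='s', prepend. Next row=LF[13]=12
  step 5: row=12, L[12]='s', prepend. Next row=LF[12]=11
  step 6: row=11, L[11]='o', prepend. Next row=LF[11]=9
  step 7: row=9, L[9]='p', prepend. Next row=LF[9]=10
  step 8: row=10, L[10]='o', prepend. Next row=LF[10]=8
  step 9: row=8, L[8]='e', prepend. Next row=LF[8]=3
  step 10: row=3, L[3]='e', prepend. Next row=LF[3]=2
  step 11: row=2, L[2]='f', prepend. Next row=LF[2]=4
  step 12: row=4, L[4]='f', prepend. Next row=LF[4]=5
  step 13: row=5, L[5]='o', prepend. Next row=LF[5]=7
  step 14: row=7, L[7]='c', prepend. Next row=LF[7]=1
Reversed output: coffeeopossum$

Answer: coffeeopossum$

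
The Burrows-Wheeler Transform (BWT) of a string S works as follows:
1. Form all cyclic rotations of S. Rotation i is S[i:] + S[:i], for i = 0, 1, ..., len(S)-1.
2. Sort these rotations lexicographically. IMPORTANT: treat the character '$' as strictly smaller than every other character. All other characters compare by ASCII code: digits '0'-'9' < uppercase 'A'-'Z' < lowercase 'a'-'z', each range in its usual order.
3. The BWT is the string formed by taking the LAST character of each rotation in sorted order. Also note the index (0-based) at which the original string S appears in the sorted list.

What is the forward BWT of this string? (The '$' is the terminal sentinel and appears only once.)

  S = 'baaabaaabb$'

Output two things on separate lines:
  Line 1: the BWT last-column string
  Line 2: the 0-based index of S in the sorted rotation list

All 11 rotations (rotation i = S[i:]+S[:i]):
  rot[0] = baaabaaabb$
  rot[1] = aaabaaabb$b
  rot[2] = aabaaabb$ba
  rot[3] = abaaabb$baa
  rot[4] = baaabb$baaa
  rot[5] = aaabb$baaab
  rot[6] = aabb$baaaba
  rot[7] = abb$baaabaa
  rot[8] = bb$baaabaaa
  rot[9] = b$baaabaaab
  rot[10] = $baaabaaabb
Sorted (with $ < everything):
  sorted[0] = $baaabaaabb  (last char: 'b')
  sorted[1] = aaabaaabb$b  (last char: 'b')
  sorted[2] = aaabb$baaab  (last char: 'b')
  sorted[3] = aabaaabb$ba  (last char: 'a')
  sorted[4] = aabb$baaaba  (last char: 'a')
  sorted[5] = abaaabb$baa  (last char: 'a')
  sorted[6] = abb$baaabaa  (last char: 'a')
  sorted[7] = b$baaabaaab  (last char: 'b')
  sorted[8] = baaabaaabb$  (last char: '$')
  sorted[9] = baaabb$baaa  (last char: 'a')
  sorted[10] = bb$baaabaaa  (last char: 'a')
Last column: bbbaaaab$aa
Original string S is at sorted index 8

Answer: bbbaaaab$aa
8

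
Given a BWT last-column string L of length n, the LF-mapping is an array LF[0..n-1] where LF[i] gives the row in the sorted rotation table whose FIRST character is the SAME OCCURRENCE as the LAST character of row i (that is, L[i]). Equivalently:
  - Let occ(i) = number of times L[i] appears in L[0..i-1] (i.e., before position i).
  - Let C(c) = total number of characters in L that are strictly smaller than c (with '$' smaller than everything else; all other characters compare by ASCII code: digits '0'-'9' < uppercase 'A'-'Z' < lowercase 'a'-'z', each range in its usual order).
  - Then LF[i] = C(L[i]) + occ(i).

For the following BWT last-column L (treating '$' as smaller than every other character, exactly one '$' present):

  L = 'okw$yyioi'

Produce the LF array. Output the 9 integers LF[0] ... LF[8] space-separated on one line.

Answer: 4 3 6 0 7 8 1 5 2

Derivation:
Char counts: '$':1, 'i':2, 'k':1, 'o':2, 'w':1, 'y':2
C (first-col start): C('$')=0, C('i')=1, C('k')=3, C('o')=4, C('w')=6, C('y')=7
L[0]='o': occ=0, LF[0]=C('o')+0=4+0=4
L[1]='k': occ=0, LF[1]=C('k')+0=3+0=3
L[2]='w': occ=0, LF[2]=C('w')+0=6+0=6
L[3]='$': occ=0, LF[3]=C('$')+0=0+0=0
L[4]='y': occ=0, LF[4]=C('y')+0=7+0=7
L[5]='y': occ=1, LF[5]=C('y')+1=7+1=8
L[6]='i': occ=0, LF[6]=C('i')+0=1+0=1
L[7]='o': occ=1, LF[7]=C('o')+1=4+1=5
L[8]='i': occ=1, LF[8]=C('i')+1=1+1=2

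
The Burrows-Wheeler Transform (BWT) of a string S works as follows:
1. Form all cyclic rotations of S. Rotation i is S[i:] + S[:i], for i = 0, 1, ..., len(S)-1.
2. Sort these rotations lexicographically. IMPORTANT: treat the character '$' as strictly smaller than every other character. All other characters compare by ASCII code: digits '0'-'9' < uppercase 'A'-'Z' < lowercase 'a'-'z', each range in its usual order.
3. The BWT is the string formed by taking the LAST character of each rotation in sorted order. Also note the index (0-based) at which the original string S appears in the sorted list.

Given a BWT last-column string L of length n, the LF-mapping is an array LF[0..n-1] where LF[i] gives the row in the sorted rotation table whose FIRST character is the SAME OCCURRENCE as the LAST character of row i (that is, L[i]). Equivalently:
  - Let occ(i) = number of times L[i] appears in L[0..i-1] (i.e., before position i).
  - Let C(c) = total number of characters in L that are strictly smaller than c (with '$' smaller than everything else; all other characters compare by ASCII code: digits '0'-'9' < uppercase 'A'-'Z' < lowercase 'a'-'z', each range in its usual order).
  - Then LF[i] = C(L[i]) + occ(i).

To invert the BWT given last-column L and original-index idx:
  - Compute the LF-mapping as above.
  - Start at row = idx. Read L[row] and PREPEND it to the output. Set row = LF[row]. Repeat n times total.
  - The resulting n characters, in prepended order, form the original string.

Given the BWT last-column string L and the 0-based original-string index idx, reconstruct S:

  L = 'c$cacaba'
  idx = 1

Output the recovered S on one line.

LF mapping: 5 0 6 1 7 2 4 3
Walk LF starting at row 1, prepending L[row]:
  step 1: row=1, L[1]='$', prepend. Next row=LF[1]=0
  step 2: row=0, L[0]='c', prepend. Next row=LF[0]=5
  step 3: row=5, L[5]='a', prepend. Next row=LF[5]=2
  step 4: row=2, L[2]='c', prepend. Next row=LF[2]=6
  step 5: row=6, L[6]='b', prepend. Next row=LF[6]=4
  step 6: row=4, L[4]='c', prepend. Next row=LF[4]=7
  step 7: row=7, L[7]='a', prepend. Next row=LF[7]=3
  step 8: row=3, L[3]='a', prepend. Next row=LF[3]=1
Reversed output: aacbcac$

Answer: aacbcac$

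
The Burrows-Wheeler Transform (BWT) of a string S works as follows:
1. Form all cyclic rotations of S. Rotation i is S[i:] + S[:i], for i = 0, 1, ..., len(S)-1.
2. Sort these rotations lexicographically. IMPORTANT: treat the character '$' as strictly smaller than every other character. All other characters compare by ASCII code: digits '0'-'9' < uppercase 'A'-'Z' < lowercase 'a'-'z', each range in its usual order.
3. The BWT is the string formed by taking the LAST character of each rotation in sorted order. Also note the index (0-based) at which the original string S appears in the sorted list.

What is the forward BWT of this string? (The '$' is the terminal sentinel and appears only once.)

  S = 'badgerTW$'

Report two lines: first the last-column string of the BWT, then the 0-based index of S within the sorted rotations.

Answer: WrTb$agde
4

Derivation:
All 9 rotations (rotation i = S[i:]+S[:i]):
  rot[0] = badgerTW$
  rot[1] = adgerTW$b
  rot[2] = dgerTW$ba
  rot[3] = gerTW$bad
  rot[4] = erTW$badg
  rot[5] = rTW$badge
  rot[6] = TW$badger
  rot[7] = W$badgerT
  rot[8] = $badgerTW
Sorted (with $ < everything):
  sorted[0] = $badgerTW  (last char: 'W')
  sorted[1] = TW$badger  (last char: 'r')
  sorted[2] = W$badgerT  (last char: 'T')
  sorted[3] = adgerTW$b  (last char: 'b')
  sorted[4] = badgerTW$  (last char: '$')
  sorted[5] = dgerTW$ba  (last char: 'a')
  sorted[6] = erTW$badg  (last char: 'g')
  sorted[7] = gerTW$bad  (last char: 'd')
  sorted[8] = rTW$badge  (last char: 'e')
Last column: WrTb$agde
Original string S is at sorted index 4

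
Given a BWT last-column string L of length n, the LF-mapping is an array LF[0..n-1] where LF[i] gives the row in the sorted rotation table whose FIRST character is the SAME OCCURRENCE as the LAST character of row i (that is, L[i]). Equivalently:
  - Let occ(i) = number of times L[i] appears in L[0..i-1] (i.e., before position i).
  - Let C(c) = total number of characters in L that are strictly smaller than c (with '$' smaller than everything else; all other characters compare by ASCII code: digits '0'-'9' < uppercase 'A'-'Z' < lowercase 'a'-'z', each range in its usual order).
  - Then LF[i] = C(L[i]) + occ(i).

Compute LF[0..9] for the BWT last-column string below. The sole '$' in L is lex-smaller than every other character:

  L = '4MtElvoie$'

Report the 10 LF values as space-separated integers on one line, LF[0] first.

Char counts: '$':1, '4':1, 'E':1, 'M':1, 'e':1, 'i':1, 'l':1, 'o':1, 't':1, 'v':1
C (first-col start): C('$')=0, C('4')=1, C('E')=2, C('M')=3, C('e')=4, C('i')=5, C('l')=6, C('o')=7, C('t')=8, C('v')=9
L[0]='4': occ=0, LF[0]=C('4')+0=1+0=1
L[1]='M': occ=0, LF[1]=C('M')+0=3+0=3
L[2]='t': occ=0, LF[2]=C('t')+0=8+0=8
L[3]='E': occ=0, LF[3]=C('E')+0=2+0=2
L[4]='l': occ=0, LF[4]=C('l')+0=6+0=6
L[5]='v': occ=0, LF[5]=C('v')+0=9+0=9
L[6]='o': occ=0, LF[6]=C('o')+0=7+0=7
L[7]='i': occ=0, LF[7]=C('i')+0=5+0=5
L[8]='e': occ=0, LF[8]=C('e')+0=4+0=4
L[9]='$': occ=0, LF[9]=C('$')+0=0+0=0

Answer: 1 3 8 2 6 9 7 5 4 0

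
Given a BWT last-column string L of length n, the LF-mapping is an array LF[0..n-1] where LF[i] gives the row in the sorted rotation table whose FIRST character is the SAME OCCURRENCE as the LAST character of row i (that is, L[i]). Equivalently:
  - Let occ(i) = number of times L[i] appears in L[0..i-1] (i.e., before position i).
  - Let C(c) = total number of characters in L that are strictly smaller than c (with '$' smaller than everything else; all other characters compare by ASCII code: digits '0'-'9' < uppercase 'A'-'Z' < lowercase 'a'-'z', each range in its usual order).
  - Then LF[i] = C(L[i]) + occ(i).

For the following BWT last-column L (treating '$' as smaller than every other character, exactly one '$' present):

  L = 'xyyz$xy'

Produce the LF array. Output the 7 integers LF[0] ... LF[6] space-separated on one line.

Char counts: '$':1, 'x':2, 'y':3, 'z':1
C (first-col start): C('$')=0, C('x')=1, C('y')=3, C('z')=6
L[0]='x': occ=0, LF[0]=C('x')+0=1+0=1
L[1]='y': occ=0, LF[1]=C('y')+0=3+0=3
L[2]='y': occ=1, LF[2]=C('y')+1=3+1=4
L[3]='z': occ=0, LF[3]=C('z')+0=6+0=6
L[4]='$': occ=0, LF[4]=C('$')+0=0+0=0
L[5]='x': occ=1, LF[5]=C('x')+1=1+1=2
L[6]='y': occ=2, LF[6]=C('y')+2=3+2=5

Answer: 1 3 4 6 0 2 5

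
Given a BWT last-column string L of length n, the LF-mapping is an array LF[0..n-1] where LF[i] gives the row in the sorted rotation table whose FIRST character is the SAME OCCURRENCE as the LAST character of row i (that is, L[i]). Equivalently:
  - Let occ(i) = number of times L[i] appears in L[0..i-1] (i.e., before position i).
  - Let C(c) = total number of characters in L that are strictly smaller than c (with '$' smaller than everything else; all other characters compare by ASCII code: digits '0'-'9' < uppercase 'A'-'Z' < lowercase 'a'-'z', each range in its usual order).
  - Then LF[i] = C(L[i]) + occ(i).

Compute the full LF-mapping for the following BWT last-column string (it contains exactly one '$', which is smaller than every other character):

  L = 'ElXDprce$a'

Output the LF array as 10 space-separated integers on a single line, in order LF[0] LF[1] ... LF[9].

Char counts: '$':1, 'D':1, 'E':1, 'X':1, 'a':1, 'c':1, 'e':1, 'l':1, 'p':1, 'r':1
C (first-col start): C('$')=0, C('D')=1, C('E')=2, C('X')=3, C('a')=4, C('c')=5, C('e')=6, C('l')=7, C('p')=8, C('r')=9
L[0]='E': occ=0, LF[0]=C('E')+0=2+0=2
L[1]='l': occ=0, LF[1]=C('l')+0=7+0=7
L[2]='X': occ=0, LF[2]=C('X')+0=3+0=3
L[3]='D': occ=0, LF[3]=C('D')+0=1+0=1
L[4]='p': occ=0, LF[4]=C('p')+0=8+0=8
L[5]='r': occ=0, LF[5]=C('r')+0=9+0=9
L[6]='c': occ=0, LF[6]=C('c')+0=5+0=5
L[7]='e': occ=0, LF[7]=C('e')+0=6+0=6
L[8]='$': occ=0, LF[8]=C('$')+0=0+0=0
L[9]='a': occ=0, LF[9]=C('a')+0=4+0=4

Answer: 2 7 3 1 8 9 5 6 0 4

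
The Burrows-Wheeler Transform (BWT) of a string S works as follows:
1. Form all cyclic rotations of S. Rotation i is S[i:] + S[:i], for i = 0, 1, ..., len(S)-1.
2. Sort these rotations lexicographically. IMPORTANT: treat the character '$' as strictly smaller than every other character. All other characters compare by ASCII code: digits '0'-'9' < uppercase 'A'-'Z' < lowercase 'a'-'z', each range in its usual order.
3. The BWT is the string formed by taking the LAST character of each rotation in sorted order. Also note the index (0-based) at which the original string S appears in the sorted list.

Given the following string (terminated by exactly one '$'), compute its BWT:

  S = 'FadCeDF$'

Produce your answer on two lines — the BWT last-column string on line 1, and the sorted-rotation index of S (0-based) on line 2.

Answer: FdeD$FaC
4

Derivation:
All 8 rotations (rotation i = S[i:]+S[:i]):
  rot[0] = FadCeDF$
  rot[1] = adCeDF$F
  rot[2] = dCeDF$Fa
  rot[3] = CeDF$Fad
  rot[4] = eDF$FadC
  rot[5] = DF$FadCe
  rot[6] = F$FadCeD
  rot[7] = $FadCeDF
Sorted (with $ < everything):
  sorted[0] = $FadCeDF  (last char: 'F')
  sorted[1] = CeDF$Fad  (last char: 'd')
  sorted[2] = DF$FadCe  (last char: 'e')
  sorted[3] = F$FadCeD  (last char: 'D')
  sorted[4] = FadCeDF$  (last char: '$')
  sorted[5] = adCeDF$F  (last char: 'F')
  sorted[6] = dCeDF$Fa  (last char: 'a')
  sorted[7] = eDF$FadC  (last char: 'C')
Last column: FdeD$FaC
Original string S is at sorted index 4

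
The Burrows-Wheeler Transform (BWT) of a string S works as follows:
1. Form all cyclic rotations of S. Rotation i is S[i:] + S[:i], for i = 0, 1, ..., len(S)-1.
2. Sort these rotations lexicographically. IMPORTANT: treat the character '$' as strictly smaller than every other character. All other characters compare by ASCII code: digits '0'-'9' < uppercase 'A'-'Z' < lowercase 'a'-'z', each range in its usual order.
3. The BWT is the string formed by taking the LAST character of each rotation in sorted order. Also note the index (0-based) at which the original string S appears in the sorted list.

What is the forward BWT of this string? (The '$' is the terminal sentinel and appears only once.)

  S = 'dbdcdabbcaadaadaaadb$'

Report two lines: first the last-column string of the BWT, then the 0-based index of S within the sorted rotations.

All 21 rotations (rotation i = S[i:]+S[:i]):
  rot[0] = dbdcdabbcaadaadaaadb$
  rot[1] = bdcdabbcaadaadaaadb$d
  rot[2] = dcdabbcaadaadaaadb$db
  rot[3] = cdabbcaadaadaaadb$dbd
  rot[4] = dabbcaadaadaaadb$dbdc
  rot[5] = abbcaadaadaaadb$dbdcd
  rot[6] = bbcaadaadaaadb$dbdcda
  rot[7] = bcaadaadaaadb$dbdcdab
  rot[8] = caadaadaaadb$dbdcdabb
  rot[9] = aadaadaaadb$dbdcdabbc
  rot[10] = adaadaaadb$dbdcdabbca
  rot[11] = daadaaadb$dbdcdabbcaa
  rot[12] = aadaaadb$dbdcdabbcaad
  rot[13] = adaaadb$dbdcdabbcaada
  rot[14] = daaadb$dbdcdabbcaadaa
  rot[15] = aaadb$dbdcdabbcaadaad
  rot[16] = aadb$dbdcdabbcaadaada
  rot[17] = adb$dbdcdabbcaadaadaa
  rot[18] = db$dbdcdabbcaadaadaaa
  rot[19] = b$dbdcdabbcaadaadaaad
  rot[20] = $dbdcdabbcaadaadaaadb
Sorted (with $ < everything):
  sorted[0] = $dbdcdabbcaadaadaaadb  (last char: 'b')
  sorted[1] = aaadb$dbdcdabbcaadaad  (last char: 'd')
  sorted[2] = aadaaadb$dbdcdabbcaad  (last char: 'd')
  sorted[3] = aadaadaaadb$dbdcdabbc  (last char: 'c')
  sorted[4] = aadb$dbdcdabbcaadaada  (last char: 'a')
  sorted[5] = abbcaadaadaaadb$dbdcd  (last char: 'd')
  sorted[6] = adaaadb$dbdcdabbcaada  (last char: 'a')
  sorted[7] = adaadaaadb$dbdcdabbca  (last char: 'a')
  sorted[8] = adb$dbdcdabbcaadaadaa  (last char: 'a')
  sorted[9] = b$dbdcdabbcaadaadaaad  (last char: 'd')
  sorted[10] = bbcaadaadaaadb$dbdcda  (last char: 'a')
  sorted[11] = bcaadaadaaadb$dbdcdab  (last char: 'b')
  sorted[12] = bdcdabbcaadaadaaadb$d  (last char: 'd')
  sorted[13] = caadaadaaadb$dbdcdabb  (last char: 'b')
  sorted[14] = cdabbcaadaadaaadb$dbd  (last char: 'd')
  sorted[15] = daaadb$dbdcdabbcaadaa  (last char: 'a')
  sorted[16] = daadaaadb$dbdcdabbcaa  (last char: 'a')
  sorted[17] = dabbcaadaadaaadb$dbdc  (last char: 'c')
  sorted[18] = db$dbdcdabbcaadaadaaa  (last char: 'a')
  sorted[19] = dbdcdabbcaadaadaaadb$  (last char: '$')
  sorted[20] = dcdabbcaadaadaaadb$db  (last char: 'b')
Last column: bddcadaaadabdbdaaca$b
Original string S is at sorted index 19

Answer: bddcadaaadabdbdaaca$b
19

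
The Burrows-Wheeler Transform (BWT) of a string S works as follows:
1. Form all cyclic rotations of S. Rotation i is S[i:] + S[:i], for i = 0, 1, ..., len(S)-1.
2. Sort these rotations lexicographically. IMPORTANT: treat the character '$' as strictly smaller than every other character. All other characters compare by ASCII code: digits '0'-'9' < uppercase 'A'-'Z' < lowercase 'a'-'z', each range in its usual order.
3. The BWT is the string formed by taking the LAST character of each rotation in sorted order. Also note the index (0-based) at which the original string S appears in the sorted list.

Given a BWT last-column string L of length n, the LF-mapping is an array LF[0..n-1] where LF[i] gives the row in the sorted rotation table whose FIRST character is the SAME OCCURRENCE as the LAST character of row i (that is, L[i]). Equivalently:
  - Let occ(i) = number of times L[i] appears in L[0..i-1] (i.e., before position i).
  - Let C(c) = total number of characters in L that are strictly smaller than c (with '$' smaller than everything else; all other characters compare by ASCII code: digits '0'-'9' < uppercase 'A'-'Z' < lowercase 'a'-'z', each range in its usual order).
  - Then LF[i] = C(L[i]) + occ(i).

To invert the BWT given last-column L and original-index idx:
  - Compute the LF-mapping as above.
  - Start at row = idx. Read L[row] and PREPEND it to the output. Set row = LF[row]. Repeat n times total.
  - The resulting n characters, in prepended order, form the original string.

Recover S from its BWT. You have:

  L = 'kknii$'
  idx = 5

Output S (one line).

LF mapping: 3 4 5 1 2 0
Walk LF starting at row 5, prepending L[row]:
  step 1: row=5, L[5]='$', prepend. Next row=LF[5]=0
  step 2: row=0, L[0]='k', prepend. Next row=LF[0]=3
  step 3: row=3, L[3]='i', prepend. Next row=LF[3]=1
  step 4: row=1, L[1]='k', prepend. Next row=LF[1]=4
  step 5: row=4, L[4]='i', prepend. Next row=LF[4]=2
  step 6: row=2, L[2]='n', prepend. Next row=LF[2]=5
Reversed output: nikik$

Answer: nikik$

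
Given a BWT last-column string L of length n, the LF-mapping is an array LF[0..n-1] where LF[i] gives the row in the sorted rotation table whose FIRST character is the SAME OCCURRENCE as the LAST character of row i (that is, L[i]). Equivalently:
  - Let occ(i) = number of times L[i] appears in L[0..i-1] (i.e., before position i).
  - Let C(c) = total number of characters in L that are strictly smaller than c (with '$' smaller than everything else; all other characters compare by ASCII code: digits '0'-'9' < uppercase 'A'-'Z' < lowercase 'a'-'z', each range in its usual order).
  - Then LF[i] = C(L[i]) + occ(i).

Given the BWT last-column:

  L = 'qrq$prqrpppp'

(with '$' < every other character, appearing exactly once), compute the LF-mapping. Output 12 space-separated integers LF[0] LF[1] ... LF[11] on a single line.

Answer: 6 9 7 0 1 10 8 11 2 3 4 5

Derivation:
Char counts: '$':1, 'p':5, 'q':3, 'r':3
C (first-col start): C('$')=0, C('p')=1, C('q')=6, C('r')=9
L[0]='q': occ=0, LF[0]=C('q')+0=6+0=6
L[1]='r': occ=0, LF[1]=C('r')+0=9+0=9
L[2]='q': occ=1, LF[2]=C('q')+1=6+1=7
L[3]='$': occ=0, LF[3]=C('$')+0=0+0=0
L[4]='p': occ=0, LF[4]=C('p')+0=1+0=1
L[5]='r': occ=1, LF[5]=C('r')+1=9+1=10
L[6]='q': occ=2, LF[6]=C('q')+2=6+2=8
L[7]='r': occ=2, LF[7]=C('r')+2=9+2=11
L[8]='p': occ=1, LF[8]=C('p')+1=1+1=2
L[9]='p': occ=2, LF[9]=C('p')+2=1+2=3
L[10]='p': occ=3, LF[10]=C('p')+3=1+3=4
L[11]='p': occ=4, LF[11]=C('p')+4=1+4=5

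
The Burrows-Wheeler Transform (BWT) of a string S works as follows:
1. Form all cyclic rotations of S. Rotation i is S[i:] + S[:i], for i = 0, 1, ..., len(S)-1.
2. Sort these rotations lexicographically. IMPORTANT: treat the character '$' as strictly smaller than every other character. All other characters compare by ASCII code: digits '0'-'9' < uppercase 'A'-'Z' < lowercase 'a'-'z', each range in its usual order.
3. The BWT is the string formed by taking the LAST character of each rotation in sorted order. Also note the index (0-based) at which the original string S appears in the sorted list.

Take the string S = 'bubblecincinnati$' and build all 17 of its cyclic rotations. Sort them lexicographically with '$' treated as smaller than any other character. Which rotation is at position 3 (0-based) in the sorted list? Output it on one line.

All 17 rotations (rotation i = S[i:]+S[:i]):
  rot[0] = bubblecincinnati$
  rot[1] = ubblecincinnati$b
  rot[2] = bblecincinnati$bu
  rot[3] = blecincinnati$bub
  rot[4] = lecincinnati$bubb
  rot[5] = ecincinnati$bubbl
  rot[6] = cincinnati$bubble
  rot[7] = incinnati$bubblec
  rot[8] = ncinnati$bubbleci
  rot[9] = cinnati$bubblecin
  rot[10] = innati$bubblecinc
  rot[11] = nnati$bubblecinci
  rot[12] = nati$bubblecincin
  rot[13] = ati$bubblecincinn
  rot[14] = ti$bubblecincinna
  rot[15] = i$bubblecincinnat
  rot[16] = $bubblecincinnati
Sorted (with $ < everything):
  sorted[0] = $bubblecincinnati
  sorted[1] = ati$bubblecincinn
  sorted[2] = bblecincinnati$bu
  sorted[3] = blecincinnati$bub
  sorted[4] = bubblecincinnati$
  sorted[5] = cincinnati$bubble
  sorted[6] = cinnati$bubblecin
  sorted[7] = ecincinnati$bubbl
  sorted[8] = i$bubblecincinnat
  sorted[9] = incinnati$bubblec
  sorted[10] = innati$bubblecinc
  sorted[11] = lecincinnati$bubb
  sorted[12] = nati$bubblecincin
  sorted[13] = ncinnati$bubbleci
  sorted[14] = nnati$bubblecinci
  sorted[15] = ti$bubblecincinna
  sorted[16] = ubblecincinnati$b
sorted[3] = blecincinnati$bub

Answer: blecincinnati$bub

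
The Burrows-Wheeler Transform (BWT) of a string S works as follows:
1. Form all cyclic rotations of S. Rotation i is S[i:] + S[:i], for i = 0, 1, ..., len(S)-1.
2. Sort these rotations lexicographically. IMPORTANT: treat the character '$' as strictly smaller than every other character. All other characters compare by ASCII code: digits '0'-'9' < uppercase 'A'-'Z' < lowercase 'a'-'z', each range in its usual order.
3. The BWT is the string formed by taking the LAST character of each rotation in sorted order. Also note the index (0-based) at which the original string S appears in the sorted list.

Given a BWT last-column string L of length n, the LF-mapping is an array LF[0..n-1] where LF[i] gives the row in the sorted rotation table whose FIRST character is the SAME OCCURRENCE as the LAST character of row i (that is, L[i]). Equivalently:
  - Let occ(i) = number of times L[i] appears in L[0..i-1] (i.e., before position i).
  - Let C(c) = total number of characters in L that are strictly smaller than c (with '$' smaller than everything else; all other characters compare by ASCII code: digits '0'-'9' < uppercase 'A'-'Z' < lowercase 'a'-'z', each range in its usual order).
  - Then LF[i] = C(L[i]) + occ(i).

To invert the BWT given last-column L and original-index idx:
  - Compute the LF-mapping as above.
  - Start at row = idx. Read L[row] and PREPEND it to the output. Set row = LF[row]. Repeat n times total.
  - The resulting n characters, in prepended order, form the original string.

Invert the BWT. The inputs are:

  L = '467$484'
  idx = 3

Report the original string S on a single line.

Answer: 487464$

Derivation:
LF mapping: 1 4 5 0 2 6 3
Walk LF starting at row 3, prepending L[row]:
  step 1: row=3, L[3]='$', prepend. Next row=LF[3]=0
  step 2: row=0, L[0]='4', prepend. Next row=LF[0]=1
  step 3: row=1, L[1]='6', prepend. Next row=LF[1]=4
  step 4: row=4, L[4]='4', prepend. Next row=LF[4]=2
  step 5: row=2, L[2]='7', prepend. Next row=LF[2]=5
  step 6: row=5, L[5]='8', prepend. Next row=LF[5]=6
  step 7: row=6, L[6]='4', prepend. Next row=LF[6]=3
Reversed output: 487464$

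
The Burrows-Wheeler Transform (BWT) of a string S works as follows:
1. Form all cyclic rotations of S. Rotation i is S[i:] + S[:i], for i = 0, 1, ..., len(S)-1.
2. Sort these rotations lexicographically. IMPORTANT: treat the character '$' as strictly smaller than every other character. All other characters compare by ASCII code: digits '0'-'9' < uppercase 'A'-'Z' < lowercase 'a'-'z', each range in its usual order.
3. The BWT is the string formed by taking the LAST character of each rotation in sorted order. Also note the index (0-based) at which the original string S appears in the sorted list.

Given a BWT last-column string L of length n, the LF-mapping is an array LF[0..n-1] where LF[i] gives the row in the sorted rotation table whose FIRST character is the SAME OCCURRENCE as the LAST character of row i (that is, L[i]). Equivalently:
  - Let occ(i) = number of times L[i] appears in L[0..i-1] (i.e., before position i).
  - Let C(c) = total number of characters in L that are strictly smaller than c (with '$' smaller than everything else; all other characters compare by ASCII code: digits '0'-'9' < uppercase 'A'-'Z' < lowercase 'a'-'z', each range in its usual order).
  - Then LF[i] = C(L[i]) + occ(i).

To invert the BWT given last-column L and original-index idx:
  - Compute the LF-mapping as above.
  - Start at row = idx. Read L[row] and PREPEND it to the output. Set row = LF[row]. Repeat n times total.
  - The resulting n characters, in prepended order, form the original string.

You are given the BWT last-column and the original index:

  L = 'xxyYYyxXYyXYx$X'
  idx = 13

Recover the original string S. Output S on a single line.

LF mapping: 8 9 12 4 5 13 10 1 6 14 2 7 11 0 3
Walk LF starting at row 13, prepending L[row]:
  step 1: row=13, L[13]='$', prepend. Next row=LF[13]=0
  step 2: row=0, L[0]='x', prepend. Next row=LF[0]=8
  step 3: row=8, L[8]='Y', prepend. Next row=LF[8]=6
  step 4: row=6, L[6]='x', prepend. Next row=LF[6]=10
  step 5: row=10, L[10]='X', prepend. Next row=LF[10]=2
  step 6: row=2, L[2]='y', prepend. Next row=LF[2]=12
  step 7: row=12, L[12]='x', prepend. Next row=LF[12]=11
  step 8: row=11, L[11]='Y', prepend. Next row=LF[11]=7
  step 9: row=7, L[7]='X', prepend. Next row=LF[7]=1
  step 10: row=1, L[1]='x', prepend. Next row=LF[1]=9
  step 11: row=9, L[9]='y', prepend. Next row=LF[9]=14
  step 12: row=14, L[14]='X', prepend. Next row=LF[14]=3
  step 13: row=3, L[3]='Y', prepend. Next row=LF[3]=4
  step 14: row=4, L[4]='Y', prepend. Next row=LF[4]=5
  step 15: row=5, L[5]='y', prepend. Next row=LF[5]=13
Reversed output: yYYXyxXYxyXxYx$

Answer: yYYXyxXYxyXxYx$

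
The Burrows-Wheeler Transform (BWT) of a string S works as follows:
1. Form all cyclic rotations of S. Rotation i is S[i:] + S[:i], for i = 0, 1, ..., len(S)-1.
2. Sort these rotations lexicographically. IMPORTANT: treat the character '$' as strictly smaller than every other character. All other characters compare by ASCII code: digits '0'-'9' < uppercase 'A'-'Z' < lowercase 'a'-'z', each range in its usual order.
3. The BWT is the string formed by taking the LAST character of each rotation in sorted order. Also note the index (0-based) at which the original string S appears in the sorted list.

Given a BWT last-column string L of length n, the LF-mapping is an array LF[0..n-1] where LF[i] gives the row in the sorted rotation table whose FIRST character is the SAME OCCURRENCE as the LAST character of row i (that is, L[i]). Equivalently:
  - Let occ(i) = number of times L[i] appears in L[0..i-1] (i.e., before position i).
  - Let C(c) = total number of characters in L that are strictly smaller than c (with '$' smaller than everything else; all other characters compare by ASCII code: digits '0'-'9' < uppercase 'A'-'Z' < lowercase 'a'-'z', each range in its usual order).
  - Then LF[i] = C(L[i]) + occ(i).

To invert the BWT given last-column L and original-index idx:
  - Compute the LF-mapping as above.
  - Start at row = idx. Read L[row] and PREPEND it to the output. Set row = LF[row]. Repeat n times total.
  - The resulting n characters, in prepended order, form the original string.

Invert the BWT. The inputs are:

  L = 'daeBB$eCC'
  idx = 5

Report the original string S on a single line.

Answer: aBCeBCed$

Derivation:
LF mapping: 6 5 7 1 2 0 8 3 4
Walk LF starting at row 5, prepending L[row]:
  step 1: row=5, L[5]='$', prepend. Next row=LF[5]=0
  step 2: row=0, L[0]='d', prepend. Next row=LF[0]=6
  step 3: row=6, L[6]='e', prepend. Next row=LF[6]=8
  step 4: row=8, L[8]='C', prepend. Next row=LF[8]=4
  step 5: row=4, L[4]='B', prepend. Next row=LF[4]=2
  step 6: row=2, L[2]='e', prepend. Next row=LF[2]=7
  step 7: row=7, L[7]='C', prepend. Next row=LF[7]=3
  step 8: row=3, L[3]='B', prepend. Next row=LF[3]=1
  step 9: row=1, L[1]='a', prepend. Next row=LF[1]=5
Reversed output: aBCeBCed$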